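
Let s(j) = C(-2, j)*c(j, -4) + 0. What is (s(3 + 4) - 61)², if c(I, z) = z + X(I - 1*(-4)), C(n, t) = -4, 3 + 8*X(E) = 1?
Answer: 1936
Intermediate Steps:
X(E) = -¼ (X(E) = -3/8 + (⅛)*1 = -3/8 + ⅛ = -¼)
c(I, z) = -¼ + z (c(I, z) = z - ¼ = -¼ + z)
s(j) = 17 (s(j) = -4*(-¼ - 4) + 0 = -4*(-17/4) + 0 = 17 + 0 = 17)
(s(3 + 4) - 61)² = (17 - 61)² = (-44)² = 1936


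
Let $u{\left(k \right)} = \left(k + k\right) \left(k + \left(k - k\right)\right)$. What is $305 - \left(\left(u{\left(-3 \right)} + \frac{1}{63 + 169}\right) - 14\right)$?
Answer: $\frac{69831}{232} \approx 301.0$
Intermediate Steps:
$u{\left(k \right)} = 2 k^{2}$ ($u{\left(k \right)} = 2 k \left(k + 0\right) = 2 k k = 2 k^{2}$)
$305 - \left(\left(u{\left(-3 \right)} + \frac{1}{63 + 169}\right) - 14\right) = 305 - \left(\left(2 \left(-3\right)^{2} + \frac{1}{63 + 169}\right) - 14\right) = 305 - \left(\left(2 \cdot 9 + \frac{1}{232}\right) - 14\right) = 305 - \left(\left(18 + \frac{1}{232}\right) - 14\right) = 305 - \left(\frac{4177}{232} - 14\right) = 305 - \frac{929}{232} = \frac{69831}{232}$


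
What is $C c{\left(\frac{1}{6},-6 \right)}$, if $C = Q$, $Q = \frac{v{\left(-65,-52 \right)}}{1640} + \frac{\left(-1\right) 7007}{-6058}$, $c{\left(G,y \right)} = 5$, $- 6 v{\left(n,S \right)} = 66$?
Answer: $\frac{439417}{76424} \approx 5.7497$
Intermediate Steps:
$v{\left(n,S \right)} = -11$ ($v{\left(n,S \right)} = \left(- \frac{1}{6}\right) 66 = -11$)
$Q = \frac{439417}{382120}$ ($Q = - \frac{11}{1640} + \frac{\left(-1\right) 7007}{-6058} = \left(-11\right) \frac{1}{1640} - - \frac{539}{466} = - \frac{11}{1640} + \frac{539}{466} = \frac{439417}{382120} \approx 1.1499$)
$C = \frac{439417}{382120} \approx 1.1499$
$C c{\left(\frac{1}{6},-6 \right)} = \frac{439417}{382120} \cdot 5 = \frac{439417}{76424}$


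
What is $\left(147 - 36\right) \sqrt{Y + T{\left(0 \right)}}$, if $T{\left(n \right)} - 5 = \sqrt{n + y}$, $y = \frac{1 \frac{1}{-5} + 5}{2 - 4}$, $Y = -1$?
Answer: $\frac{111 \sqrt{100 + 10 i \sqrt{15}}}{5} \approx 225.98 + 42.233 i$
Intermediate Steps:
$y = - \frac{12}{5}$ ($y = \frac{1 \left(- \frac{1}{5}\right) + 5}{-2} = \left(- \frac{1}{5} + 5\right) \left(- \frac{1}{2}\right) = \frac{24}{5} \left(- \frac{1}{2}\right) = - \frac{12}{5} \approx -2.4$)
$T{\left(n \right)} = 5 + \sqrt{- \frac{12}{5} + n}$ ($T{\left(n \right)} = 5 + \sqrt{n - \frac{12}{5}} = 5 + \sqrt{- \frac{12}{5} + n}$)
$\left(147 - 36\right) \sqrt{Y + T{\left(0 \right)}} = \left(147 - 36\right) \sqrt{-1 + \left(5 + \frac{\sqrt{-60 + 25 \cdot 0}}{5}\right)} = 111 \sqrt{-1 + \left(5 + \frac{\sqrt{-60 + 0}}{5}\right)} = 111 \sqrt{-1 + \left(5 + \frac{\sqrt{-60}}{5}\right)} = 111 \sqrt{-1 + \left(5 + \frac{2 i \sqrt{15}}{5}\right)} = 111 \sqrt{4 + \frac{2 i \sqrt{15}}{5}}$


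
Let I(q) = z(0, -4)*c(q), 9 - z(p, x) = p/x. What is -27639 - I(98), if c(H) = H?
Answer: -28521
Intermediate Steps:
z(p, x) = 9 - p/x
I(q) = 9*q (I(q) = (9 - 1*0/(-4))*q = (9 - 1*0*(-1/4))*q = (9 + 0)*q = 9*q)
-27639 - I(98) = -27639 - 9*98 = -27639 - 1*882 = -27639 - 882 = -28521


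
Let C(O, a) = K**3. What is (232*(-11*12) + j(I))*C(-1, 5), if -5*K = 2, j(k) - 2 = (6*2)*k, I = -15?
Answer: 246416/125 ≈ 1971.3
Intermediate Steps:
j(k) = 2 + 12*k (j(k) = 2 + (6*2)*k = 2 + 12*k)
K = -2/5 (K = -1/5*2 = -2/5 ≈ -0.40000)
C(O, a) = -8/125 (C(O, a) = (-2/5)**3 = -8/125)
(232*(-11*12) + j(I))*C(-1, 5) = (232*(-11*12) + (2 + 12*(-15)))*(-8/125) = (232*(-132) + (2 - 180))*(-8/125) = (-30624 - 178)*(-8/125) = -30802*(-8/125) = 246416/125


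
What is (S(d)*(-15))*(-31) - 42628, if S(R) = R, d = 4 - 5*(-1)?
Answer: -38443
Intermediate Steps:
d = 9 (d = 4 + 5 = 9)
(S(d)*(-15))*(-31) - 42628 = (9*(-15))*(-31) - 42628 = -135*(-31) - 42628 = 4185 - 42628 = -38443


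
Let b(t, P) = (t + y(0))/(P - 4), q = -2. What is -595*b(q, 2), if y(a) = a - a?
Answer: -595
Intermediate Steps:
y(a) = 0
b(t, P) = t/(-4 + P) (b(t, P) = (t + 0)/(P - 4) = t/(-4 + P))
-595*b(q, 2) = -(-1190)/(-4 + 2) = -(-1190)/(-2) = -(-1190)*(-1)/2 = -595*1 = -595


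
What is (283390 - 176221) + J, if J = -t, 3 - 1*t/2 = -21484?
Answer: 64195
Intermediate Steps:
t = 42974 (t = 6 - 2*(-21484) = 6 + 42968 = 42974)
J = -42974 (J = -1*42974 = -42974)
(283390 - 176221) + J = (283390 - 176221) - 42974 = 107169 - 42974 = 64195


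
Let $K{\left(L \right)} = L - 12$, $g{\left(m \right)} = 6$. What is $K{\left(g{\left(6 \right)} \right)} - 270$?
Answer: $-276$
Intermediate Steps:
$K{\left(L \right)} = -12 + L$ ($K{\left(L \right)} = L - 12 = -12 + L$)
$K{\left(g{\left(6 \right)} \right)} - 270 = \left(-12 + 6\right) - 270 = -6 - 270 = -276$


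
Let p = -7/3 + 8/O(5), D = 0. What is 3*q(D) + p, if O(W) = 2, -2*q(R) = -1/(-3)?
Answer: 7/6 ≈ 1.1667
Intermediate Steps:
q(R) = -⅙ (q(R) = -(-1)/(2*(-3)) = -(-1)*(-1)/(2*3) = -½*⅓ = -⅙)
p = 5/3 (p = -7/3 + 8/2 = -7*⅓ + 8*(½) = -7/3 + 4 = 5/3 ≈ 1.6667)
3*q(D) + p = 3*(-⅙) + 5/3 = -½ + 5/3 = 7/6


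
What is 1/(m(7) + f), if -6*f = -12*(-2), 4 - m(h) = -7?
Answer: 1/7 ≈ 0.14286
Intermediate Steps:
m(h) = 11 (m(h) = 4 - 1*(-7) = 4 + 7 = 11)
f = -4 (f = -(-2)*(-2) = -1/6*24 = -4)
1/(m(7) + f) = 1/(11 - 4) = 1/7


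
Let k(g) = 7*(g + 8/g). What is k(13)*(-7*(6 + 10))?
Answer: -138768/13 ≈ -10674.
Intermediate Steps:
k(g) = 7*g + 56/g
k(13)*(-7*(6 + 10)) = (7*13 + 56/13)*(-7*(6 + 10)) = (91 + 56*(1/13))*(-7*16) = (91 + 56/13)*(-112) = (1239/13)*(-112) = -138768/13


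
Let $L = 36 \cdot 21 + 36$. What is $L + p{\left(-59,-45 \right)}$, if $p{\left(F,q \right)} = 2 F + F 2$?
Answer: $556$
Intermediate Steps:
$p{\left(F,q \right)} = 4 F$ ($p{\left(F,q \right)} = 2 F + 2 F = 4 F$)
$L = 792$ ($L = 756 + 36 = 792$)
$L + p{\left(-59,-45 \right)} = 792 + 4 \left(-59\right) = 792 - 236 = 556$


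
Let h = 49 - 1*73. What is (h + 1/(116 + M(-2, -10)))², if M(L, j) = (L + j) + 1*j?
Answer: 5085025/8836 ≈ 575.49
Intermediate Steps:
M(L, j) = L + 2*j (M(L, j) = (L + j) + j = L + 2*j)
h = -24 (h = 49 - 73 = -24)
(h + 1/(116 + M(-2, -10)))² = (-24 + 1/(116 + (-2 + 2*(-10))))² = (-24 + 1/(116 + (-2 - 20)))² = (-24 + 1/(116 - 22))² = (-24 + 1/94)² = (-2255/94)² = 5085025/8836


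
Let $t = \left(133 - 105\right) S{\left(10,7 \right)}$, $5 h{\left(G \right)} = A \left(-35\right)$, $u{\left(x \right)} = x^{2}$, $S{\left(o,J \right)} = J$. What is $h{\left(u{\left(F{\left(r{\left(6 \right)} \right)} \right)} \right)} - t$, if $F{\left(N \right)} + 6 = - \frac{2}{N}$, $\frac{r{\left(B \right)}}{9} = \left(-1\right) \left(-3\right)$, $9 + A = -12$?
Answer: $-49$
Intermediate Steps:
$A = -21$ ($A = -9 - 12 = -21$)
$r{\left(B \right)} = 27$ ($r{\left(B \right)} = 9 \left(\left(-1\right) \left(-3\right)\right) = 9 \cdot 3 = 27$)
$F{\left(N \right)} = -6 - \frac{2}{N}$
$h{\left(G \right)} = 147$ ($h{\left(G \right)} = \frac{\left(-21\right) \left(-35\right)}{5} = \frac{1}{5} \cdot 735 = 147$)
$t = 196$ ($t = \left(133 - 105\right) 7 = 28 \cdot 7 = 196$)
$h{\left(u{\left(F{\left(r{\left(6 \right)} \right)} \right)} \right)} - t = 147 - 196 = -49$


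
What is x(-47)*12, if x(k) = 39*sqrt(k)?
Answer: 468*I*sqrt(47) ≈ 3208.4*I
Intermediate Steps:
x(-47)*12 = (39*sqrt(-47))*12 = (39*(I*sqrt(47)))*12 = (39*I*sqrt(47))*12 = 468*I*sqrt(47)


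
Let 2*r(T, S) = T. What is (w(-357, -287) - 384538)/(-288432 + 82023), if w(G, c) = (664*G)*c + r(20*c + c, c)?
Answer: -19327207/58974 ≈ -327.72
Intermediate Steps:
r(T, S) = T/2
w(G, c) = 21*c/2 + 664*G*c (w(G, c) = (664*G)*c + (20*c + c)/2 = 664*G*c + (21*c)/2 = 664*G*c + 21*c/2 = 21*c/2 + 664*G*c)
(w(-357, -287) - 384538)/(-288432 + 82023) = ((1/2)*(-287)*(21 + 1328*(-357)) - 384538)/(-288432 + 82023) = ((1/2)*(-287)*(21 - 474096) - 384538)/(-206409) = ((1/2)*(-287)*(-474075) - 384538)*(-1/206409) = (136059525/2 - 384538)*(-1/206409) = (135290449/2)*(-1/206409) = -19327207/58974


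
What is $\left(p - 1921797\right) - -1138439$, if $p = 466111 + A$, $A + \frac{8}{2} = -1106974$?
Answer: $-1424225$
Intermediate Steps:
$A = -1106978$ ($A = -4 - 1106974 = -1106978$)
$p = -640867$ ($p = 466111 - 1106978 = -640867$)
$\left(p - 1921797\right) - -1138439 = \left(-640867 - 1921797\right) - -1138439 = -2562664 + \left(\left(125511 - 248\right) + 1013176\right) = -2562664 + \left(125263 + 1013176\right) = -2562664 + 1138439 = -1424225$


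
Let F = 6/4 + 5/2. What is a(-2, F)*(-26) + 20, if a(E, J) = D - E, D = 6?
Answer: -188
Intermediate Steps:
F = 4 (F = 6*(¼) + 5*(½) = 3/2 + 5/2 = 4)
a(E, J) = 6 - E
a(-2, F)*(-26) + 20 = (6 - 1*(-2))*(-26) + 20 = (6 + 2)*(-26) + 20 = 8*(-26) + 20 = -208 + 20 = -188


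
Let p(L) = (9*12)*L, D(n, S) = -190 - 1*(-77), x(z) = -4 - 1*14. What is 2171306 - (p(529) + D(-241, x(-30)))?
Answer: 2114287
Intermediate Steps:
x(z) = -18 (x(z) = -4 - 14 = -18)
D(n, S) = -113 (D(n, S) = -190 + 77 = -113)
p(L) = 108*L
2171306 - (p(529) + D(-241, x(-30))) = 2171306 - (108*529 - 113) = 2171306 - (57132 - 113) = 2171306 - 1*57019 = 2171306 - 57019 = 2114287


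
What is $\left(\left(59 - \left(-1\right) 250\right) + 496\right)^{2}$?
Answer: $648025$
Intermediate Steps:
$\left(\left(59 - \left(-1\right) 250\right) + 496\right)^{2} = \left(\left(59 - -250\right) + 496\right)^{2} = \left(\left(59 + 250\right) + 496\right)^{2} = \left(309 + 496\right)^{2} = 805^{2} = 648025$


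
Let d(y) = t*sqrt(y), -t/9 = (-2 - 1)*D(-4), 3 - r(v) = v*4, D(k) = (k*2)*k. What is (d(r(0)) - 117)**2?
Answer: 2253177 - 202176*sqrt(3) ≈ 1.9030e+6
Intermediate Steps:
D(k) = 2*k**2 (D(k) = (2*k)*k = 2*k**2)
r(v) = 3 - 4*v (r(v) = 3 - v*4 = 3 - 4*v)
t = 864 (t = -9*(-2 - 1)*2*(-4)**2 = -(-27)*2*16 = -(-27)*32 = -9*(-96) = 864)
d(y) = 864*sqrt(y)
(d(r(0)) - 117)**2 = (864*sqrt(3 - 4*0) - 117)**2 = (864*sqrt(3 + 0) - 117)**2 = (864*sqrt(3) - 117)**2 = (-117 + 864*sqrt(3))**2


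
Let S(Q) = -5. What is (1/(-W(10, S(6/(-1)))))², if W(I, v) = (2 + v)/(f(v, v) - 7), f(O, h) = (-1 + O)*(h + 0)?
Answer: 529/9 ≈ 58.778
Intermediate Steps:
f(O, h) = h*(-1 + O) (f(O, h) = (-1 + O)*h = h*(-1 + O))
W(I, v) = (2 + v)/(-7 + v*(-1 + v)) (W(I, v) = (2 + v)/(v*(-1 + v) - 7) = (2 + v)/(-7 + v*(-1 + v)))
(1/(-W(10, S(6/(-1)))))² = (1/(-(2 - 5)/(-7 - 5*(-1 - 5))))² = (1/(-(-3)/(-7 - 5*(-6))))² = (1/(-(-3)/(-7 + 30)))² = (1/(-(-3)/23))² = (1/(-1*(-3/23)))² = (1/(3/23))² = (23/3)² = 529/9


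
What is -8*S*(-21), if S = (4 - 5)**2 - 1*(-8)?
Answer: 1512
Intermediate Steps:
S = 9 (S = (-1)**2 + 8 = 1 + 8 = 9)
-8*S*(-21) = -8*9*(-21) = -72*(-21) = 1512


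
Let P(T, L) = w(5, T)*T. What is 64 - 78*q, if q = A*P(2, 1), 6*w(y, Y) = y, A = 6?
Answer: -716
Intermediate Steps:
w(y, Y) = y/6
P(T, L) = 5*T/6 (P(T, L) = ((⅙)*5)*T = 5*T/6)
q = 10 (q = 6*((⅚)*2) = 6*(5/3) = 10)
64 - 78*q = 64 - 78*10 = 64 - 780 = -716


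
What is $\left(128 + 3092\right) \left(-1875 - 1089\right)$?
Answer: $-9544080$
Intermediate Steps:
$\left(128 + 3092\right) \left(-1875 - 1089\right) = 3220 \left(-2964\right) = -9544080$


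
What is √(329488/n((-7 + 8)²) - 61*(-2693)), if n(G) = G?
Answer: √493761 ≈ 702.68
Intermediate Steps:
√(329488/n((-7 + 8)²) - 61*(-2693)) = √(329488/((-7 + 8)²) - 61*(-2693)) = √(329488/(1²) + 164273) = √(329488/1 + 164273) = √(329488*1 + 164273) = √(329488 + 164273) = √493761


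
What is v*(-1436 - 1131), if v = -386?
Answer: 990862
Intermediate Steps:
v*(-1436 - 1131) = -386*(-1436 - 1131) = -386*(-2567) = 990862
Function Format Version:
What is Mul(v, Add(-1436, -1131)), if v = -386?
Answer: 990862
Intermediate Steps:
Mul(v, Add(-1436, -1131)) = Mul(-386, Add(-1436, -1131)) = Mul(-386, -2567) = 990862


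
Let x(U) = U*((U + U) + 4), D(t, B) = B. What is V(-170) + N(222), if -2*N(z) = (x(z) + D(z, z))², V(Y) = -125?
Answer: -4967851967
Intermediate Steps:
x(U) = U*(4 + 2*U) (x(U) = U*(2*U + 4) = U*(4 + 2*U))
N(z) = -(z + 2*z*(2 + z))²/2 (N(z) = -(2*z*(2 + z) + z)²/2 = -(z + 2*z*(2 + z))²/2)
V(-170) + N(222) = -125 - ½*222²*(5 + 2*222)² = -125 - ½*49284*(5 + 444)² = -125 - ½*49284*449² = -125 - ½*49284*201601 = -125 - 4967851842 = -4967851967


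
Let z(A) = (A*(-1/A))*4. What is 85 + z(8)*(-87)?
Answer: 433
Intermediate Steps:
z(A) = -4 (z(A) = -1*4 = -4)
85 + z(8)*(-87) = 85 - 4*(-87) = 85 + 348 = 433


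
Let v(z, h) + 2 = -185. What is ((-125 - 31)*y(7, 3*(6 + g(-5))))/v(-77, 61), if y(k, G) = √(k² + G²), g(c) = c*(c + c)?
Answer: 1092*√577/187 ≈ 140.27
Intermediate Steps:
v(z, h) = -187 (v(z, h) = -2 - 185 = -187)
g(c) = 2*c² (g(c) = c*(2*c) = 2*c²)
y(k, G) = √(G² + k²)
((-125 - 31)*y(7, 3*(6 + g(-5))))/v(-77, 61) = ((-125 - 31)*√((3*(6 + 2*(-5)²))² + 7²))/(-187) = -156*√((3*(6 + 2*25))² + 49)*(-1/187) = -156*√((3*(6 + 50))² + 49)*(-1/187) = -156*√((3*56)² + 49)*(-1/187) = -156*√(168² + 49)*(-1/187) = -156*√(28224 + 49)*(-1/187) = -1092*√577*(-1/187) = 1092*√577/187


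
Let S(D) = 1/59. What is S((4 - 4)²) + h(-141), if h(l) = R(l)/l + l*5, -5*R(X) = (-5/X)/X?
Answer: -116597174333/165390039 ≈ -704.98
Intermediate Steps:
R(X) = X⁻² (R(X) = -(-5/X)/(5*X) = -(-1)/X² = X⁻²)
S(D) = 1/59
h(l) = l⁻³ + 5*l (h(l) = 1/(l²*l) + l*5 = l⁻³ + 5*l)
S((4 - 4)²) + h(-141) = 1/59 + ((-141)⁻³ + 5*(-141)) = 1/59 + (-1/2803221 - 705) = 1/59 - 1976270806/2803221 = -116597174333/165390039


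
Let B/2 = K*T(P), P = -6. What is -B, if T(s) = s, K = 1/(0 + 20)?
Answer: 3/5 ≈ 0.60000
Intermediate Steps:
K = 1/20 ≈ 0.050000
B = -3/5 (B = 2*((1/20)*(-6)) = 2*(-3/10) = -3/5 ≈ -0.60000)
-B = -1*(-3/5) = 3/5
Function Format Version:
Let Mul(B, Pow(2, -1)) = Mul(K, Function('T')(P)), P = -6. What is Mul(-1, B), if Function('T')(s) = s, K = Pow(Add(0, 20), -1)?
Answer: Rational(3, 5) ≈ 0.60000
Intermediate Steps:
K = Rational(1, 20) (K = Pow(20, -1) = Rational(1, 20) ≈ 0.050000)
B = Rational(-3, 5) (B = Mul(2, Mul(Rational(1, 20), -6)) = Mul(2, Rational(-3, 10)) = Rational(-3, 5) ≈ -0.60000)
Mul(-1, B) = Mul(-1, Rational(-3, 5)) = Rational(3, 5)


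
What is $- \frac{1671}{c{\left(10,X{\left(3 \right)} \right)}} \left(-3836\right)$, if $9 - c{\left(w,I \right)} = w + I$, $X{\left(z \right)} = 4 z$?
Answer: $- \frac{6409956}{13} \approx -4.9307 \cdot 10^{5}$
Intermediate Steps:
$c{\left(w,I \right)} = 9 - I - w$ ($c{\left(w,I \right)} = 9 - \left(w + I\right) = 9 - \left(I + w\right) = 9 - I - w$)
$- \frac{1671}{c{\left(10,X{\left(3 \right)} \right)}} \left(-3836\right) = - \frac{1671}{9 - 4 \cdot 3 - 10} \left(-3836\right) = - \frac{1671}{9 - 12 - 10} \left(-3836\right) = - \frac{1671}{-13} \left(-3836\right) = \left(-1671\right) \left(- \frac{1}{13}\right) \left(-3836\right) = \frac{1671}{13} \left(-3836\right) = - \frac{6409956}{13}$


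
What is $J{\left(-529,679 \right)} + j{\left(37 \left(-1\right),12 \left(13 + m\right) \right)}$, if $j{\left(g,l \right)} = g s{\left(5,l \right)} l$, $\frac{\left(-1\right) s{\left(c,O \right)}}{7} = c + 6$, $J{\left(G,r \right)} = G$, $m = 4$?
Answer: $580667$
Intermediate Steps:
$s{\left(c,O \right)} = -42 - 7 c$ ($s{\left(c,O \right)} = - 7 \left(c + 6\right) = - 7 \left(6 + c\right) = -42 - 7 c$)
$j{\left(g,l \right)} = - 77 g l$ ($j{\left(g,l \right)} = g \left(-42 - 35\right) l = g \left(-77\right) l = - 77 g l$)
$J{\left(-529,679 \right)} + j{\left(37 \left(-1\right),12 \left(13 + m\right) \right)} = -529 - 77 \cdot 37 \left(-1\right) 12 \left(13 + 4\right) = -529 - - 2849 \cdot 12 \cdot 17 = -529 - \left(-2849\right) 204 = -529 + 581196 = 580667$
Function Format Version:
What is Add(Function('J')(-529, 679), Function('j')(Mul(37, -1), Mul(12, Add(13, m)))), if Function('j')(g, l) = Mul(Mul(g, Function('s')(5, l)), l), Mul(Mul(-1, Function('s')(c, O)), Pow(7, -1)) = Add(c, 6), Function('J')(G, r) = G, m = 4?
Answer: 580667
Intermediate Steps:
Function('s')(c, O) = Add(-42, Mul(-7, c)) (Function('s')(c, O) = Mul(-7, Add(c, 6)) = Mul(-7, Add(6, c)) = Add(-42, Mul(-7, c)))
Function('j')(g, l) = Mul(-77, g, l) (Function('j')(g, l) = Mul(Mul(g, Add(-42, Mul(-7, 5))), l) = Mul(Mul(g, Add(-42, -35)), l) = Mul(Mul(g, -77), l) = Mul(Mul(-77, g), l) = Mul(-77, g, l))
Add(Function('J')(-529, 679), Function('j')(Mul(37, -1), Mul(12, Add(13, m)))) = Add(-529, Mul(-77, Mul(37, -1), Mul(12, Add(13, 4)))) = Add(-529, Mul(-77, -37, Mul(12, 17))) = Add(-529, Mul(-77, -37, 204)) = Add(-529, 581196) = 580667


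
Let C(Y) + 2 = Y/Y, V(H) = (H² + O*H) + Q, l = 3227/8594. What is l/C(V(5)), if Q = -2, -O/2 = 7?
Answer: -3227/8594 ≈ -0.37549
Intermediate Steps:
l = 3227/8594 (l = 3227*(1/8594) = 3227/8594 ≈ 0.37549)
O = -14 (O = -2*7 = -14)
V(H) = -2 + H² - 14*H (V(H) = (H² - 14*H) - 2 = -2 + H² - 14*H)
C(Y) = -1 (C(Y) = -2 + Y/Y = -2 + 1 = -1)
l/C(V(5)) = (3227/8594)/(-1) = (3227/8594)*(-1) = -3227/8594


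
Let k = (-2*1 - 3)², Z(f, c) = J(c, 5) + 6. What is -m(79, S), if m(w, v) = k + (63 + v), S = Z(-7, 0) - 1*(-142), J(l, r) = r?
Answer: -241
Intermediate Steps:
Z(f, c) = 11 (Z(f, c) = 5 + 6 = 11)
S = 153 (S = 11 - 1*(-142) = 11 + 142 = 153)
k = 25 (k = (-2 - 3)² = (-5)² = 25)
m(w, v) = 88 + v (m(w, v) = 25 + (63 + v) = 88 + v)
-m(79, S) = -(88 + 153) = -1*241 = -241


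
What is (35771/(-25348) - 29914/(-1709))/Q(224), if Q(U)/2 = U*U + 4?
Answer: 697127433/4347568303520 ≈ 0.00016035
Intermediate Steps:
Q(U) = 8 + 2*U² (Q(U) = 2*(U*U + 4) = 2*(U² + 4) = 2*(4 + U²) = 8 + 2*U²)
(35771/(-25348) - 29914/(-1709))/Q(224) = (35771/(-25348) - 29914/(-1709))/(8 + 2*224²) = (35771*(-1/25348) - 29914*(-1/1709))/(8 + 2*50176) = (-35771/25348 + 29914/1709)/(8 + 100352) = (697127433/43319732)/100360 = (697127433/43319732)*(1/100360) = 697127433/4347568303520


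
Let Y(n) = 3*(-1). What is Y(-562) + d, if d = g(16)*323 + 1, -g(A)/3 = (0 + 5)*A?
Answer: -77522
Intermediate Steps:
Y(n) = -3
g(A) = -15*A (g(A) = -3*(0 + 5)*A = -15*A)
d = -77519 (d = -15*16*323 + 1 = -240*323 + 1 = -77520 + 1 = -77519)
Y(-562) + d = -3 - 77519 = -77522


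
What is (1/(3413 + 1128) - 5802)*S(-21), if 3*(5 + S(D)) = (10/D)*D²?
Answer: 1976016075/4541 ≈ 4.3515e+5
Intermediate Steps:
S(D) = -5 + 10*D/3 (S(D) = -5 + ((10/D)*D²)/3 = -5 + (10*D)/3 = -5 + 10*D/3)
(1/(3413 + 1128) - 5802)*S(-21) = (1/(3413 + 1128) - 5802)*(-5 + (10/3)*(-21)) = (1/4541 - 5802)*(-5 - 70) = (1/4541 - 5802)*(-75) = -26346881/4541*(-75) = 1976016075/4541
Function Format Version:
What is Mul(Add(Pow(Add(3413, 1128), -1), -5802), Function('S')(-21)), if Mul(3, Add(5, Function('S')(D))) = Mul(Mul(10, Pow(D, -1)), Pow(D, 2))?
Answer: Rational(1976016075, 4541) ≈ 4.3515e+5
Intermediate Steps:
Function('S')(D) = Add(-5, Mul(Rational(10, 3), D)) (Function('S')(D) = Add(-5, Mul(Rational(1, 3), Mul(Mul(10, Pow(D, -1)), Pow(D, 2)))) = Add(-5, Mul(Rational(1, 3), Mul(10, D))) = Add(-5, Mul(Rational(10, 3), D)))
Mul(Add(Pow(Add(3413, 1128), -1), -5802), Function('S')(-21)) = Mul(Add(Pow(Add(3413, 1128), -1), -5802), Add(-5, Mul(Rational(10, 3), -21))) = Mul(Add(Pow(4541, -1), -5802), Add(-5, -70)) = Mul(Add(Rational(1, 4541), -5802), -75) = Mul(Rational(-26346881, 4541), -75) = Rational(1976016075, 4541)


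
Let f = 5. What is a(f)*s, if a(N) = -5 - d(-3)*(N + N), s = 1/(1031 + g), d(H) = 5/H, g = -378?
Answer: 35/1959 ≈ 0.017866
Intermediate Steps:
s = 1/653 (s = 1/(1031 - 378) = 1/653 ≈ 0.0015314)
a(N) = -5 + 10*N/3 (a(N) = -5 - 5/(-3)*(N + N) = -5 - 5*(-1/3)*2*N = -5 - (-5)*2*N/3 = -5 - (-10)*N/3 = -5 + 10*N/3)
a(f)*s = (-5 + (10/3)*5)*(1/653) = (-5 + 50/3)*(1/653) = (35/3)*(1/653) = 35/1959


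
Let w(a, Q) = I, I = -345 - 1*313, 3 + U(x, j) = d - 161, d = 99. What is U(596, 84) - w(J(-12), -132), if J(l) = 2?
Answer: 593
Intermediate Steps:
U(x, j) = -65 (U(x, j) = -3 + (99 - 161) = -3 - 62 = -65)
I = -658 (I = -345 - 313 = -658)
w(a, Q) = -658
U(596, 84) - w(J(-12), -132) = -65 - 1*(-658) = -65 + 658 = 593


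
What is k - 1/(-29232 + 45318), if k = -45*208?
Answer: -150564961/16086 ≈ -9360.0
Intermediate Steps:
k = -9360
k - 1/(-29232 + 45318) = -9360 - 1/(-29232 + 45318) = -9360 - 1/16086 = -150564961/16086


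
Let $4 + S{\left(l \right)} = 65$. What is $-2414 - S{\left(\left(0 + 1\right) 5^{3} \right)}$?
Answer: $-2475$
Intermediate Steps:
$S{\left(l \right)} = 61$ ($S{\left(l \right)} = -4 + 65 = 61$)
$-2414 - S{\left(\left(0 + 1\right) 5^{3} \right)} = -2414 - 61 = -2475$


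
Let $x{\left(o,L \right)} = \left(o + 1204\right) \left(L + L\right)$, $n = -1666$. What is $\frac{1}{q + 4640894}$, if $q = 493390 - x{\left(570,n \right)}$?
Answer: $\frac{1}{11045252} \approx 9.0537 \cdot 10^{-8}$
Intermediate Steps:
$x{\left(o,L \right)} = 2 L \left(1204 + o\right)$ ($x{\left(o,L \right)} = \left(1204 + o\right) 2 L = 2 L \left(1204 + o\right)$)
$q = 6404358$ ($q = 493390 - 2 \left(-1666\right) \left(1204 + 570\right) = 493390 - 2 \left(-1666\right) 1774 = 493390 - -5910968 = 493390 + 5910968 = 6404358$)
$\frac{1}{q + 4640894} = \frac{1}{6404358 + 4640894} = \frac{1}{11045252}$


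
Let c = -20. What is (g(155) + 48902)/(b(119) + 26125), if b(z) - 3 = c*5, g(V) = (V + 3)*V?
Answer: 6116/2169 ≈ 2.8197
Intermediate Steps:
g(V) = V*(3 + V) (g(V) = (3 + V)*V = V*(3 + V))
b(z) = -97 (b(z) = 3 - 20*5 = 3 - 100 = -97)
(g(155) + 48902)/(b(119) + 26125) = (155*(3 + 155) + 48902)/(-97 + 26125) = (155*158 + 48902)/26028 = (24490 + 48902)*(1/26028) = 73392*(1/26028) = 6116/2169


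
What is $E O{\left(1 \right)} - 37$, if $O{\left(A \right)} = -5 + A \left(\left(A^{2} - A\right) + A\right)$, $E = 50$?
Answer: $-237$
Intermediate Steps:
$O{\left(A \right)} = -5 + A^{3}$ ($O{\left(A \right)} = -5 + A A^{2} = -5 + A^{3}$)
$E O{\left(1 \right)} - 37 = 50 \left(-5 + 1^{3}\right) - 37 = 50 \left(-5 + 1\right) - 37 = 50 \left(-4\right) - 37 = -200 - 37 = -237$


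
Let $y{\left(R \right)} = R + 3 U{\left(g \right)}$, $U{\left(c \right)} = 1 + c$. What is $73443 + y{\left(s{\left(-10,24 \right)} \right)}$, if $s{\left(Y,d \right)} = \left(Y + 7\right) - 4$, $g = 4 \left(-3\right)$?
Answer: $73403$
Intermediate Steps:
$g = -12$
$s{\left(Y,d \right)} = 3 + Y$ ($s{\left(Y,d \right)} = \left(7 + Y\right) - 4 = 3 + Y$)
$y{\left(R \right)} = -33 + R$ ($y{\left(R \right)} = R + 3 \left(1 - 12\right) = R + 3 \left(-11\right) = R - 33 = -33 + R$)
$73443 + y{\left(s{\left(-10,24 \right)} \right)} = 73443 + \left(-33 + \left(3 - 10\right)\right) = 73443 - 40 = 73403$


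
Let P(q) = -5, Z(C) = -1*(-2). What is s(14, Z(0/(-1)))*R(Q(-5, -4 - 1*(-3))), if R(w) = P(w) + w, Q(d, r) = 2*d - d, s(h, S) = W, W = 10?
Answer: -100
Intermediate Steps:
Z(C) = 2
s(h, S) = 10
Q(d, r) = d
R(w) = -5 + w
s(14, Z(0/(-1)))*R(Q(-5, -4 - 1*(-3))) = 10*(-5 - 5) = 10*(-10) = -100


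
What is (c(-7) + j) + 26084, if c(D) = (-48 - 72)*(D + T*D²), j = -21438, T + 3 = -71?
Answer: 440606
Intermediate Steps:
T = -74 (T = -3 - 71 = -74)
c(D) = -120*D + 8880*D² (c(D) = (-48 - 72)*(D - 74*D²) = -120*(D - 74*D²) = -120*D + 8880*D²)
(c(-7) + j) + 26084 = (120*(-7)*(-1 + 74*(-7)) - 21438) + 26084 = (120*(-7)*(-1 - 518) - 21438) + 26084 = (120*(-7)*(-519) - 21438) + 26084 = (435960 - 21438) + 26084 = 414522 + 26084 = 440606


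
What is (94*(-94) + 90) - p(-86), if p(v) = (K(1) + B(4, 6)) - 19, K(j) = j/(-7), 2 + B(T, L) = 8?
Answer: -61130/7 ≈ -8732.9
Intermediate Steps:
B(T, L) = 6 (B(T, L) = -2 + 8 = 6)
K(j) = -j/7 (K(j) = j*(-⅐) = -j/7)
p(v) = -92/7 (p(v) = (-⅐*1 + 6) - 19 = (-⅐ + 6) - 19 = 41/7 - 19 = -92/7)
(94*(-94) + 90) - p(-86) = (94*(-94) + 90) - 1*(-92/7) = (-8836 + 90) + 92/7 = -8746 + 92/7 = -61130/7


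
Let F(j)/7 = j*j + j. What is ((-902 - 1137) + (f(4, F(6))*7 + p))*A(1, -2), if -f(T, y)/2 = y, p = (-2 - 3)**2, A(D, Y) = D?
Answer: -6130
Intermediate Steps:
p = 25 (p = (-5)**2 = 25)
F(j) = 7*j + 7*j**2 (F(j) = 7*(j*j + j) = 7*(j**2 + j) = 7*(j + j**2) = 7*j + 7*j**2)
f(T, y) = -2*y
((-902 - 1137) + (f(4, F(6))*7 + p))*A(1, -2) = ((-902 - 1137) + (-14*6*(1 + 6)*7 + 25))*1 = (-2039 + (-14*6*7*7 + 25))*1 = (-2039 + (-2*294*7 + 25))*1 = (-2039 + (-588*7 + 25))*1 = (-2039 + (-4116 + 25))*1 = (-2039 - 4091)*1 = -6130*1 = -6130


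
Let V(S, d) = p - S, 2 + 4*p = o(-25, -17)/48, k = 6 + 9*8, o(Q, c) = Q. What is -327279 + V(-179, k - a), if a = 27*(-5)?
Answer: -62803321/192 ≈ -3.2710e+5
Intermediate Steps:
a = -135
k = 78 (k = 6 + 72 = 78)
p = -121/192 (p = -1/2 + (-25/48)/4 = -1/2 + (-25*1/48)/4 = -1/2 + (1/4)*(-25/48) = -1/2 - 25/192 = -121/192 ≈ -0.63021)
V(S, d) = -121/192 - S
-327279 + V(-179, k - a) = -327279 + (-121/192 - 1*(-179)) = -327279 + (-121/192 + 179) = -327279 + 34247/192 = -62803321/192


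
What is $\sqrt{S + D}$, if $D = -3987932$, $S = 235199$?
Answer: $i \sqrt{3752733} \approx 1937.2 i$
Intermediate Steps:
$\sqrt{S + D} = \sqrt{235199 - 3987932} = \sqrt{-3752733} = i \sqrt{3752733}$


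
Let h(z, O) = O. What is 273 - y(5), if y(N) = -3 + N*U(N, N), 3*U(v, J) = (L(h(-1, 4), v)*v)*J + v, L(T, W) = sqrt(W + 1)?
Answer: 803/3 - 125*sqrt(6)/3 ≈ 165.60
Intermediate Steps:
L(T, W) = sqrt(1 + W)
U(v, J) = v/3 + J*v*sqrt(1 + v)/3 (U(v, J) = ((sqrt(1 + v)*v)*J + v)/3 = ((v*sqrt(1 + v))*J + v)/3 = (J*v*sqrt(1 + v) + v)/3 = (v + J*v*sqrt(1 + v))/3 = v/3 + J*v*sqrt(1 + v)/3)
y(N) = -3 + N**2*(1 + N*sqrt(1 + N))/3 (y(N) = -3 + N*(N*(1 + N*sqrt(1 + N))/3) = -3 + N**2*(1 + N*sqrt(1 + N))/3)
273 - y(5) = 273 - (-3 + (1/3)*5**2*(1 + 5*sqrt(1 + 5))) = 273 - (-3 + (1/3)*25*(1 + 5*sqrt(6))) = 273 - (-3 + (25/3 + 125*sqrt(6)/3)) = 273 - (16/3 + 125*sqrt(6)/3) = 273 + (-16/3 - 125*sqrt(6)/3) = 803/3 - 125*sqrt(6)/3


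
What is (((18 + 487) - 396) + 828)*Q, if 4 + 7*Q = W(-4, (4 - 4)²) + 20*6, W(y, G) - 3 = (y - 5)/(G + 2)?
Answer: 214573/14 ≈ 15327.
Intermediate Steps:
W(y, G) = 3 + (-5 + y)/(2 + G) (W(y, G) = 3 + (y - 5)/(G + 2) = 3 + (-5 + y)/(2 + G))
Q = 229/14 (Q = -4/7 + ((1 - 4 + 3*(4 - 4)²)/(2 + (4 - 4)²) + 20*6)/7 = -4/7 + ((1 - 4 + 3*0²)/(2 + 0²) + 120)/7 = -4/7 + ((1 - 4 + 3*0)/(2 + 0) + 120)/7 = -4/7 + ((1 - 4 + 0)/2 + 120)/7 = -4/7 + ((½)*(-3) + 120)/7 = -4/7 + (-3/2 + 120)/7 = -4/7 + (⅐)*(237/2) = -4/7 + 237/14 = 229/14 ≈ 16.357)
(((18 + 487) - 396) + 828)*Q = (((18 + 487) - 396) + 828)*(229/14) = ((505 - 396) + 828)*(229/14) = (109 + 828)*(229/14) = 937*(229/14) = 214573/14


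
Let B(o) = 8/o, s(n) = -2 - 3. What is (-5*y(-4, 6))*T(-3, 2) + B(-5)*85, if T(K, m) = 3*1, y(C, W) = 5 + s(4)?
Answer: -136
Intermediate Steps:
s(n) = -5
y(C, W) = 0 (y(C, W) = 5 - 5 = 0)
T(K, m) = 3
(-5*y(-4, 6))*T(-3, 2) + B(-5)*85 = -5*0*3 + (8/(-5))*85 = 0*3 + (8*(-⅕))*85 = 0 - 8/5*85 = 0 - 136 = -136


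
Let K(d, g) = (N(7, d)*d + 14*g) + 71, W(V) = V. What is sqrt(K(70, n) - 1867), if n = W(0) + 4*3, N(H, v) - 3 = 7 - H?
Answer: I*sqrt(1418) ≈ 37.656*I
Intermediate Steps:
N(H, v) = 10 - H (N(H, v) = 3 + (7 - H) = 10 - H)
n = 12 (n = 0 + 4*3 = 0 + 12 = 12)
K(d, g) = 71 + 3*d + 14*g (K(d, g) = ((10 - 1*7)*d + 14*g) + 71 = ((10 - 7)*d + 14*g) + 71 = (3*d + 14*g) + 71 = 71 + 3*d + 14*g)
sqrt(K(70, n) - 1867) = sqrt((71 + 3*70 + 14*12) - 1867) = sqrt((71 + 210 + 168) - 1867) = sqrt(449 - 1867) = sqrt(-1418) = I*sqrt(1418)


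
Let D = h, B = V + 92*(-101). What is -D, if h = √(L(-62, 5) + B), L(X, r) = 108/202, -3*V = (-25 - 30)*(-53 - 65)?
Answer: -2*I*√262913403/303 ≈ -107.03*I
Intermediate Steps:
V = -6490/3 (V = -(-25 - 30)*(-53 - 65)/3 = -(-55)*(-118)/3 = -⅓*6490 = -6490/3 ≈ -2163.3)
L(X, r) = 54/101 (L(X, r) = 108*(1/202) = 54/101)
B = -34366/3 (B = -6490/3 + 92*(-101) = -6490/3 - 9292 = -34366/3 ≈ -11455.)
h = 2*I*√262913403/303 (h = √(54/101 - 34366/3) = √(-3470804/303) = 2*I*√262913403/303 ≈ 107.03*I)
D = 2*I*√262913403/303 ≈ 107.03*I
-D = -2*I*√262913403/303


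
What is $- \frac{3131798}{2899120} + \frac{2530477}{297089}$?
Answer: $\frac{3202866872109}{430648330840} \approx 7.4373$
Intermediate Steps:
$- \frac{3131798}{2899120} + \frac{2530477}{297089} = \left(-3131798\right) \frac{1}{2899120} + 2530477 \cdot \frac{1}{297089} = - \frac{1565899}{1449560} + \frac{2530477}{297089} = \frac{3202866872109}{430648330840}$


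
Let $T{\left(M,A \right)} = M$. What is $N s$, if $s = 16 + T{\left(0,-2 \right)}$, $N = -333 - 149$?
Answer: $-7712$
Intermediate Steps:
$N = -482$ ($N = -333 - 149 = -482$)
$s = 16$ ($s = 16 + 0 = 16$)
$N s = \left(-482\right) 16 = -7712$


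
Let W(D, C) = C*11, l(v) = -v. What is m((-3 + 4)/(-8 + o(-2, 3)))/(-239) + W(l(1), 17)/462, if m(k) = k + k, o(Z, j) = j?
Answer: 20399/50190 ≈ 0.40644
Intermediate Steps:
m(k) = 2*k
W(D, C) = 11*C
m((-3 + 4)/(-8 + o(-2, 3)))/(-239) + W(l(1), 17)/462 = (2*((-3 + 4)/(-8 + 3)))/(-239) + (11*17)/462 = (2*(1/(-5)))*(-1/239) + 187*(1/462) = (2*(1*(-⅕)))*(-1/239) + 17/42 = (2*(-⅕))*(-1/239) + 17/42 = -⅖*(-1/239) + 17/42 = 2/1195 + 17/42 = 20399/50190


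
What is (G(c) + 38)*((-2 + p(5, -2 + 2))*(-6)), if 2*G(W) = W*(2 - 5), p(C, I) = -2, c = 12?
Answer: 480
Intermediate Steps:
G(W) = -3*W/2 (G(W) = (W*(2 - 5))/2 = (W*(-3))/2 = (-3*W)/2 = -3*W/2)
(G(c) + 38)*((-2 + p(5, -2 + 2))*(-6)) = (-3/2*12 + 38)*((-2 - 2)*(-6)) = (-18 + 38)*(-4*(-6)) = 20*24 = 480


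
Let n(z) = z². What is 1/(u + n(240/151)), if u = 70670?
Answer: 22801/1611404270 ≈ 1.4150e-5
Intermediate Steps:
1/(u + n(240/151)) = 1/(70670 + (240/151)²) = 1/(70670 + 57600/22801) = 1/(1611404270/22801) = 22801/1611404270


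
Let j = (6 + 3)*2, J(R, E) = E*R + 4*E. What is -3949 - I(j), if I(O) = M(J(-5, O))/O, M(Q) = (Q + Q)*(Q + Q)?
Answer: -4021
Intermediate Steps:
J(R, E) = 4*E + E*R
M(Q) = 4*Q² (M(Q) = (2*Q)*(2*Q) = 4*Q²)
j = 18 (j = 9*2 = 18)
I(O) = 4*O (I(O) = (4*(O*(4 - 5))²)/O = (4*(O*(-1))²)/O = (4*(-O)²)/O = (4*O²)/O = 4*O)
-3949 - I(j) = -3949 - 4*18 = -3949 - 1*72 = -3949 - 72 = -4021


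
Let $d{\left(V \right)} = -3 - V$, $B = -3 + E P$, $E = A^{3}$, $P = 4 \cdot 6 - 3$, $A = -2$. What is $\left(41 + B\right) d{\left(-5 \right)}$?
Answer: $-260$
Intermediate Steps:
$P = 21$ ($P = 24 - 3 = 21$)
$E = -8$ ($E = \left(-2\right)^{3} = -8$)
$B = -171$ ($B = -3 - 168 = -171$)
$\left(41 + B\right) d{\left(-5 \right)} = \left(41 - 171\right) \left(-3 - -5\right) = - 130 \left(-3 + 5\right) = \left(-130\right) 2 = -260$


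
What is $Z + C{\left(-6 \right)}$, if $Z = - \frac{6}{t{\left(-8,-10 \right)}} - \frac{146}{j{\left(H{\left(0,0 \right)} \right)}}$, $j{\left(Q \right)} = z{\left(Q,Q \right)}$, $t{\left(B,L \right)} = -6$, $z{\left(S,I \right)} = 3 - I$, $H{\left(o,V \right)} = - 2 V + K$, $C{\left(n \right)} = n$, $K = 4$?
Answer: $141$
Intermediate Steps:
$H{\left(o,V \right)} = 4 - 2 V$ ($H{\left(o,V \right)} = - 2 V + 4 = 4 - 2 V$)
$j{\left(Q \right)} = 3 - Q$
$Z = 147$ ($Z = - \frac{6}{-6} - \frac{146}{3 - \left(4 - 0\right)} = \left(-6\right) \left(- \frac{1}{6}\right) - \frac{146}{3 - \left(4 + 0\right)} = 1 - \frac{146}{3 - 4} = 1 - \frac{146}{-1} = 1 - -146 = 1 + 146 = 147$)
$Z + C{\left(-6 \right)} = 147 - 6 = 141$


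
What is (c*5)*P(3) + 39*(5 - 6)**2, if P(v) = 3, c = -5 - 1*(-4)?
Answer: 24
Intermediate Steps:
c = -1 (c = -5 + 4 = -1)
(c*5)*P(3) + 39*(5 - 6)**2 = -1*5*3 + 39*(5 - 6)**2 = -5*3 + 39*(-1)**2 = -15 + 39*1 = -15 + 39 = 24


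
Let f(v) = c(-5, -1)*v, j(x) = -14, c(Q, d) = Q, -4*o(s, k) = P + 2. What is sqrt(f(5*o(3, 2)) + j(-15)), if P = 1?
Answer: sqrt(19)/2 ≈ 2.1795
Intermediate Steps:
o(s, k) = -3/4 (o(s, k) = -(1 + 2)/4 = -1/4*3 = -3/4)
f(v) = -5*v
sqrt(f(5*o(3, 2)) + j(-15)) = sqrt(-25*(-3)/4 - 14) = sqrt(-5*(-15/4) - 14) = sqrt(75/4 - 14) = sqrt(19/4) = sqrt(19)/2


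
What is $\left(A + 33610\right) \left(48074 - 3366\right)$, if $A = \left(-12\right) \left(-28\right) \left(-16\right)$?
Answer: $1262285672$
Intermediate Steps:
$A = -5376$ ($A = 336 \left(-16\right) = -5376$)
$\left(A + 33610\right) \left(48074 - 3366\right) = \left(-5376 + 33610\right) \left(48074 - 3366\right) = 28234 \cdot 44708 = 1262285672$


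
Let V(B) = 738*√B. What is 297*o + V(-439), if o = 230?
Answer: 68310 + 738*I*√439 ≈ 68310.0 + 15463.0*I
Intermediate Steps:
297*o + V(-439) = 297*230 + 738*√(-439) = 68310 + 738*(I*√439) = 68310 + 738*I*√439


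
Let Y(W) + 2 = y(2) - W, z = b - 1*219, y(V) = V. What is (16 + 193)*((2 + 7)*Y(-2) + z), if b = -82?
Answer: -59147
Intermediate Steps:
z = -301 (z = -82 - 1*219 = -82 - 219 = -301)
Y(W) = -W (Y(W) = -2 + (2 - W) = -W)
(16 + 193)*((2 + 7)*Y(-2) + z) = (16 + 193)*((2 + 7)*(-1*(-2)) - 301) = 209*(9*2 - 301) = 209*(18 - 301) = 209*(-283) = -59147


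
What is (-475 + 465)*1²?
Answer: -10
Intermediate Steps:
(-475 + 465)*1² = -10*1 = -10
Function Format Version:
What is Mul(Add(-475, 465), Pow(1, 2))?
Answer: -10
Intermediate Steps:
Mul(Add(-475, 465), Pow(1, 2)) = Mul(-10, 1) = -10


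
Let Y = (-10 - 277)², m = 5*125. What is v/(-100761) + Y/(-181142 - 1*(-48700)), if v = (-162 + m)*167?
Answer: -18540130691/13344988362 ≈ -1.3893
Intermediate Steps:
m = 625
Y = 82369 (Y = (-287)² = 82369)
v = 77321 (v = (-162 + 625)*167 = 463*167 = 77321)
v/(-100761) + Y/(-181142 - 1*(-48700)) = 77321/(-100761) + 82369/(-181142 - 1*(-48700)) = 77321*(-1/100761) + 82369/(-181142 + 48700) = -77321/100761 + 82369/(-132442) = -77321/100761 + 82369*(-1/132442) = -77321/100761 - 82369/132442 = -18540130691/13344988362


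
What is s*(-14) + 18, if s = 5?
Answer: -52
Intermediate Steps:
s*(-14) + 18 = 5*(-14) + 18 = -70 + 18 = -52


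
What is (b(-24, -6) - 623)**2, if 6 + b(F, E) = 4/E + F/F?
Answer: 3556996/9 ≈ 3.9522e+5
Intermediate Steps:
b(F, E) = -5 + 4/E (b(F, E) = -6 + (4/E + F/F) = -6 + (4/E + 1) = -6 + (1 + 4/E) = -5 + 4/E)
(b(-24, -6) - 623)**2 = ((-5 + 4/(-6)) - 623)**2 = ((-5 + 4*(-1/6)) - 623)**2 = ((-5 - 2/3) - 623)**2 = (-17/3 - 623)**2 = (-1886/3)**2 = 3556996/9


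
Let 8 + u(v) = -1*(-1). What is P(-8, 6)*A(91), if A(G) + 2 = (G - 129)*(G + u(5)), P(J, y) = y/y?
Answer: -3194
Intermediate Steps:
u(v) = -7 (u(v) = -8 - 1*(-1) = -8 + 1 = -7)
P(J, y) = 1
A(G) = -2 + (-129 + G)*(-7 + G) (A(G) = -2 + (G - 129)*(G - 7) = -2 + (-129 + G)*(-7 + G))
P(-8, 6)*A(91) = 1*(901 + 91² - 136*91) = 1*(901 + 8281 - 12376) = 1*(-3194) = -3194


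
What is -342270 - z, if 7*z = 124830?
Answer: -2520720/7 ≈ -3.6010e+5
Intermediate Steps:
z = 124830/7 (z = (1/7)*124830 = 124830/7 ≈ 17833.)
-342270 - z = -342270 - 1*124830/7 = -342270 - 124830/7 = -2520720/7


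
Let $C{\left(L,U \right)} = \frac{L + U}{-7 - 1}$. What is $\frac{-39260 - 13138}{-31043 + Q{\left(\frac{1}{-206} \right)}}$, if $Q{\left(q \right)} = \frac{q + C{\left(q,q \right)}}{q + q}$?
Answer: $\frac{419184}{248341} \approx 1.6879$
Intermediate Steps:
$C{\left(L,U \right)} = - \frac{L}{8} - \frac{U}{8}$ ($C{\left(L,U \right)} = \frac{L + U}{-8} = \left(L + U\right) \left(- \frac{1}{8}\right) = - \frac{L}{8} - \frac{U}{8}$)
$Q{\left(q \right)} = \frac{3}{8}$ ($Q{\left(q \right)} = \frac{q - \frac{q}{4}}{q + q} = \frac{q - \frac{q}{4}}{2 q} = \frac{3 q}{4} \frac{1}{2 q} = \frac{3}{8}$)
$\frac{-39260 - 13138}{-31043 + Q{\left(\frac{1}{-206} \right)}} = \frac{-39260 - 13138}{-31043 + \frac{3}{8}} = \frac{-39260 - 13138}{- \frac{248341}{8}} = \left(-39260 - 13138\right) \left(- \frac{8}{248341}\right) = \left(-52398\right) \left(- \frac{8}{248341}\right) = \frac{419184}{248341}$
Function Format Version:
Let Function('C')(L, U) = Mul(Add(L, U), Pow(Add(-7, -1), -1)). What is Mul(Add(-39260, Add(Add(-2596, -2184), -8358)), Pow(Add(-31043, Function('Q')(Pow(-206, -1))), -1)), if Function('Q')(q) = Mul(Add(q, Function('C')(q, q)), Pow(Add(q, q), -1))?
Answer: Rational(419184, 248341) ≈ 1.6879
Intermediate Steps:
Function('C')(L, U) = Add(Mul(Rational(-1, 8), L), Mul(Rational(-1, 8), U)) (Function('C')(L, U) = Mul(Add(L, U), Pow(-8, -1)) = Mul(Add(L, U), Rational(-1, 8)) = Add(Mul(Rational(-1, 8), L), Mul(Rational(-1, 8), U)))
Function('Q')(q) = Rational(3, 8) (Function('Q')(q) = Mul(Add(q, Add(Mul(Rational(-1, 8), q), Mul(Rational(-1, 8), q))), Pow(Add(q, q), -1)) = Mul(Add(q, Mul(Rational(-1, 4), q)), Pow(Mul(2, q), -1)) = Mul(Mul(Rational(3, 4), q), Mul(Rational(1, 2), Pow(q, -1))) = Rational(3, 8))
Mul(Add(-39260, Add(Add(-2596, -2184), -8358)), Pow(Add(-31043, Function('Q')(Pow(-206, -1))), -1)) = Mul(Add(-39260, Add(Add(-2596, -2184), -8358)), Pow(Add(-31043, Rational(3, 8)), -1)) = Mul(Add(-39260, Add(-4780, -8358)), Pow(Rational(-248341, 8), -1)) = Mul(Add(-39260, -13138), Rational(-8, 248341)) = Mul(-52398, Rational(-8, 248341)) = Rational(419184, 248341)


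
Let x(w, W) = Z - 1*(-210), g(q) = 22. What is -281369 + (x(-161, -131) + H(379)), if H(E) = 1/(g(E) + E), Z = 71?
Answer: -112716287/401 ≈ -2.8109e+5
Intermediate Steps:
x(w, W) = 281 (x(w, W) = 71 - 1*(-210) = 71 + 210 = 281)
H(E) = 1/(22 + E)
-281369 + (x(-161, -131) + H(379)) = -281369 + (281 + 1/(22 + 379)) = -281369 + (281 + 1/401) = -281369 + 112682/401 = -112716287/401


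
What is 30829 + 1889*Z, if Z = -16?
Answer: 605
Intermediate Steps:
30829 + 1889*Z = 30829 + 1889*(-16) = 30829 - 30224 = 605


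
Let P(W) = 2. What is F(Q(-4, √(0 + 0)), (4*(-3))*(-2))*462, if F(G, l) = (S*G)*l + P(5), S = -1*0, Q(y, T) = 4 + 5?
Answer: 924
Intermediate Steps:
Q(y, T) = 9
S = 0
F(G, l) = 2 (F(G, l) = (0*G)*l + 2 = 0*l + 2 = 0 + 2 = 2)
F(Q(-4, √(0 + 0)), (4*(-3))*(-2))*462 = 2*462 = 924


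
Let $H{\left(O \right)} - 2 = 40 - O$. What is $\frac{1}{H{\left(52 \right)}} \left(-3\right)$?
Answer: $\frac{3}{10} \approx 0.3$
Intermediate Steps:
$H{\left(O \right)} = 42 - O$ ($H{\left(O \right)} = 2 - \left(-40 + O\right) = 42 - O$)
$\frac{1}{H{\left(52 \right)}} \left(-3\right) = \frac{1}{42 - 52} \left(-3\right) = \frac{1}{-10} \left(-3\right) = \left(- \frac{1}{10}\right) \left(-3\right) = \frac{3}{10}$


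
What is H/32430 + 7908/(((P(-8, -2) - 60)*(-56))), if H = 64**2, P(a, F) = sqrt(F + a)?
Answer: 101346461/40975305 + 1977*I*sqrt(10)/50540 ≈ 2.4734 + 0.1237*I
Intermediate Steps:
H = 4096
H/32430 + 7908/(((P(-8, -2) - 60)*(-56))) = 4096/32430 + 7908/(((sqrt(-2 - 8) - 60)*(-56))) = 4096*(1/32430) + 7908/(((sqrt(-10) - 60)*(-56))) = 2048/16215 + 7908/(((I*sqrt(10) - 60)*(-56))) = 2048/16215 + 7908/(((-60 + I*sqrt(10))*(-56))) = 2048/16215 + 7908/(3360 - 56*I*sqrt(10))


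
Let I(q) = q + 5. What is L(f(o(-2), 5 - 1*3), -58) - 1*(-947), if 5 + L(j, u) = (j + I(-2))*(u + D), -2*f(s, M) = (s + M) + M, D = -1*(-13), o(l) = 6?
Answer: 1032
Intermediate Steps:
I(q) = 5 + q
D = 13
f(s, M) = -M - s/2 (f(s, M) = -((s + M) + M)/2 = -((M + s) + M)/2 = -(s + 2*M)/2 = -M - s/2)
L(j, u) = -5 + (3 + j)*(13 + u) (L(j, u) = -5 + (j + (5 - 2))*(u + 13) = -5 + (j + 3)*(13 + u) = -5 + (3 + j)*(13 + u))
L(f(o(-2), 5 - 1*3), -58) - 1*(-947) = (34 + 3*(-58) + 13*(-(5 - 1*3) - ½*6) + (-(5 - 1*3) - ½*6)*(-58)) - 1*(-947) = (34 - 174 + 13*(-(5 - 3) - 3) + (-(5 - 3) - 3)*(-58)) + 947 = (34 - 174 + 13*(-1*2 - 3) + (-1*2 - 3)*(-58)) + 947 = (34 - 174 + 13*(-2 - 3) + (-2 - 3)*(-58)) + 947 = (34 - 174 + 13*(-5) - 5*(-58)) + 947 = (34 - 174 - 65 + 290) + 947 = 85 + 947 = 1032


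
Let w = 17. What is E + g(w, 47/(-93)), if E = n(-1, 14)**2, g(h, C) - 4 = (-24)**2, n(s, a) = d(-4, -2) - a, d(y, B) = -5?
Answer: 941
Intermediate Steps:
n(s, a) = -5 - a
g(h, C) = 580 (g(h, C) = 4 + (-24)**2 = 4 + 576 = 580)
E = 361 (E = (-5 - 1*14)**2 = (-5 - 14)**2 = (-19)**2 = 361)
E + g(w, 47/(-93)) = 361 + 580 = 941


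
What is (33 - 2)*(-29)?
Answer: -899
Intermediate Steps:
(33 - 2)*(-29) = 31*(-29) = -899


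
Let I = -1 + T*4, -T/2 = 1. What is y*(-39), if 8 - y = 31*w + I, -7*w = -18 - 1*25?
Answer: 47346/7 ≈ 6763.7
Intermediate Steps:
T = -2 (T = -2*1 = -2)
w = 43/7 (w = -(-18 - 1*25)/7 = -(-18 - 25)/7 = -⅐*(-43) = 43/7 ≈ 6.1429)
I = -9 (I = -1 - 2*4 = -1 - 8 = -9)
y = -1214/7 (y = 8 - (31*(43/7) - 9) = 8 - (1333/7 - 9) = 8 - 1*1270/7 = 8 - 1270/7 = -1214/7 ≈ -173.43)
y*(-39) = -1214/7*(-39) = 47346/7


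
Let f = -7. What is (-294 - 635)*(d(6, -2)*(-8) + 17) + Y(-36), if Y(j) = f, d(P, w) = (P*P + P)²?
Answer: 13094248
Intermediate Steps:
d(P, w) = (P + P²)² (d(P, w) = (P² + P)² = (P + P²)²)
Y(j) = -7
(-294 - 635)*(d(6, -2)*(-8) + 17) + Y(-36) = (-294 - 635)*((6²*(1 + 6)²)*(-8) + 17) - 7 = -929*((36*7²)*(-8) + 17) - 7 = -929*((36*49)*(-8) + 17) - 7 = -929*(1764*(-8) + 17) - 7 = -929*(-14112 + 17) - 7 = -929*(-14095) - 7 = 13094255 - 7 = 13094248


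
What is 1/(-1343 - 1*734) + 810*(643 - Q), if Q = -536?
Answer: 1983514229/2077 ≈ 9.5499e+5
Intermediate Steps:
1/(-1343 - 1*734) + 810*(643 - Q) = 1/(-1343 - 1*734) + 810*(643 - 1*(-536)) = 1/(-1343 - 734) + 810*(643 + 536) = 1/(-2077) + 810*1179 = -1/2077 + 954990 = 1983514229/2077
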